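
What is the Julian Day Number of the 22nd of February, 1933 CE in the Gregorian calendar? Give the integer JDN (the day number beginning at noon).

JDN 2451545 is 1 January 2000 CE (Gregorian); the target day is −24419 days from there, so JDN = 2427126.

2427126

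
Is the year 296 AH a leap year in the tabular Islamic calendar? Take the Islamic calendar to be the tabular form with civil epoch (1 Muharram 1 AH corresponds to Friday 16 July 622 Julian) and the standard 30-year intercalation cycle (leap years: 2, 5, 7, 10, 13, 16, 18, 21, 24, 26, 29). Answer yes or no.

yes

Year 296 AH is year 26 of its 30-year cycle; leap positions are 2, 5, 7, 10, 13, 16, 18, 21, 24, 26, 29, so it is a leap year (355 days).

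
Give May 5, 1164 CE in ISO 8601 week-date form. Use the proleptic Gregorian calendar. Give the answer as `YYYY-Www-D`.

1164-W19-2

The weekday is Tuesday (ISO weekday 2).
That Tuesday belongs to ISO week 19 of ISO year 1164.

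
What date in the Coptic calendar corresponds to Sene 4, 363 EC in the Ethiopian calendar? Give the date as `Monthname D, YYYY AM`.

The source date corresponds to 30 May 371 in the proleptic Gregorian calendar (JDN 1856714).
That day falls on 4 Paoni 87 AM in the Coptic calendar.

Paoni 4, 87 AM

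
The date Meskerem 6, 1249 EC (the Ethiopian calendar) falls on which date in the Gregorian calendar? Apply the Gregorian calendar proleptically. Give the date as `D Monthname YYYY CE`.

Julian Day Number of the source date = 2180058.
Converting JDN 2180058 to the Gregorian calendar gives 10 September 1256 CE.

10 September 1256 CE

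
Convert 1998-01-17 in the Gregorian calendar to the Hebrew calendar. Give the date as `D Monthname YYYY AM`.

Julian Day Number of the source date = 2450831.
Converting JDN 2450831 to the Hebrew calendar gives 19 Tevet 5758 AM.

19 Tevet 5758 AM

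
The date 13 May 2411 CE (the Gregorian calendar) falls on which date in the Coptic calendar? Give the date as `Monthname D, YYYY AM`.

Julian Day Number of the source date = 2601792.
Converting JDN 2601792 to the Coptic calendar gives 2 Pashons 2127 AM.

Pashons 2, 2127 AM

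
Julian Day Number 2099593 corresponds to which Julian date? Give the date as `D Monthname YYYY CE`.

16 May 1036 CE

JDN 2099593 is 22 May 1036 in the proleptic Gregorian calendar.
In the Julian calendar that day is 16 May 1036 CE.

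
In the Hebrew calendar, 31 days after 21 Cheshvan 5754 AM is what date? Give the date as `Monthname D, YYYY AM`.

Kislev 22, 5754 AM

JDN of 21 Cheshvan 5754 AM = 2449297.
2449297 + 31 = 2449328.
JDN 2449328 in the Hebrew calendar is Kislev 22, 5754 AM.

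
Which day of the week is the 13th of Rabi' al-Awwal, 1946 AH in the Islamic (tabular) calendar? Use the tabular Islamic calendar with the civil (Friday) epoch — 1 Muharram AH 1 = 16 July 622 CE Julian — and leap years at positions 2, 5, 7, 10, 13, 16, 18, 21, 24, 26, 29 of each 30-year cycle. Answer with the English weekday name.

Equivalently 28 October 2509 Gregorian, JDN 2637754.
JDN 2637754 mod 7 = 0, and JDN 0 was a Monday, so this is a Monday.

Monday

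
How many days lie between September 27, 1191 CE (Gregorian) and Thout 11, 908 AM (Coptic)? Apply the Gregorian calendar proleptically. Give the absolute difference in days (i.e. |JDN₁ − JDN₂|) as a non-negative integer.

11

JDN of the first date = 2156333.
JDN of the second date = 2156322.
|2156322 − 2156333| = 11.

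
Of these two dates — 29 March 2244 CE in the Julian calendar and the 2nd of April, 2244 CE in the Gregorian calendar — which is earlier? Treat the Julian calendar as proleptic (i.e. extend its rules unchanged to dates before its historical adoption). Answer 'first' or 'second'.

The two dates have Julian Day Numbers 2540767 and 2540756 respectively.
Since 2540756 < 2540767, the second date comes first.

second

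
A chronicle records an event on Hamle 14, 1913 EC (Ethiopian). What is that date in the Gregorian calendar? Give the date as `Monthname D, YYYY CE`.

July 21, 1921 CE

Both dates share Julian Day Number 2422892; in the Gregorian calendar that is 21 July 1921 CE.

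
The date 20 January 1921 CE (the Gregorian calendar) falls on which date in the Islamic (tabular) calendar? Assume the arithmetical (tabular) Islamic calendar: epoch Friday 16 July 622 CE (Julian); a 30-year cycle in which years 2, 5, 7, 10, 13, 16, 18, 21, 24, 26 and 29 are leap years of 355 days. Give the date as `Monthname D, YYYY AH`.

Jumada al-Awwal 10, 1339 AH

Both dates share Julian Day Number 2422710; in the tabular Islamic calendar that is 10 Jumada al-Awwal 1339 AH.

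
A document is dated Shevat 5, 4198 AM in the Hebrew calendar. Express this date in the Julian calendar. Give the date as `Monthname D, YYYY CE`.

Both dates share Julian Day Number 1881053; in the Julian calendar that is 16 January 438 CE.

January 16, 438 CE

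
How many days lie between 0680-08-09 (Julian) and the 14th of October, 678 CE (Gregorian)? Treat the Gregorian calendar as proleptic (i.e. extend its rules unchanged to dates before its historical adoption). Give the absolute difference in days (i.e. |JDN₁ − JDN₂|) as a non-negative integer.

First date → JDN 1969649; second date → JDN 1968981.
The interval is |1969649 − 1968981| = 668 days.

668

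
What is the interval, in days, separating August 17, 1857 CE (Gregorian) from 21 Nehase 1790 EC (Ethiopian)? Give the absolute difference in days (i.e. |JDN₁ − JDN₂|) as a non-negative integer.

First date → JDN 2399544; second date → JDN 2378003.
The interval is |2399544 − 2378003| = 21541 days.

21541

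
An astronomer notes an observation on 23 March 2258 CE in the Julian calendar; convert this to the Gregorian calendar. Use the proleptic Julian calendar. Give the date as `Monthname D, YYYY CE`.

April 7, 2258 CE

For dates in this range the Gregorian date is 15 days ahead of the Julian.
23 March 2258 Julian + 15 days → 7 April 2258 Gregorian.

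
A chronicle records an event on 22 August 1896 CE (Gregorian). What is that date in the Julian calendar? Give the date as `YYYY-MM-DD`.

For dates in this range the Gregorian date is 12 days ahead of the Julian.
22 August 1896 Gregorian − 12 days → 10 August 1896 Julian.

1896-08-10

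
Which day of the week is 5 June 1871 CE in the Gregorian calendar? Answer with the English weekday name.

Monday

2404584 ≡ 0 (mod 7); counting from Monday = 0 gives Monday.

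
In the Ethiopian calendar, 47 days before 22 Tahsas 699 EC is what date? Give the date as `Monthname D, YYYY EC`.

Hidar 5, 699 EC

Counting 47 days back from JDN 1979276 reaches JDN 1979229, which is Hidar 5, 699 EC.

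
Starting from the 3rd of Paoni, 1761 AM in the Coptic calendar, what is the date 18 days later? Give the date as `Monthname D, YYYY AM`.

Paoni 21, 1761 AM

JDN of the 3rd of Paoni, 1761 AM = 2468142.
2468142 + 18 = 2468160.
JDN 2468160 in the Coptic calendar is Paoni 21, 1761 AM.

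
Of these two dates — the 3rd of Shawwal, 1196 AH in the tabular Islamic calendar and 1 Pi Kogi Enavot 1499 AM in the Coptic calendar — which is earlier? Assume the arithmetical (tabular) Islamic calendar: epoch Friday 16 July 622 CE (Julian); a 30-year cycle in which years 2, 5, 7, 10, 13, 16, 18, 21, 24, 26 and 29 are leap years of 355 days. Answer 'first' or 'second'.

first

First date → JDN 2372176; second date → JDN 2372534.
JDN 2372176 < JDN 2372534, so the first date is earlier.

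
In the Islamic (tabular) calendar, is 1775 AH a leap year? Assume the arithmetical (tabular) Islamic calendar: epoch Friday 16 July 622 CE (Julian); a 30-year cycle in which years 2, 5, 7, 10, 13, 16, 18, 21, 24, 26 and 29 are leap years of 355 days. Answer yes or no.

yes

Year 1775 AH is year 5 of its 30-year cycle; leap positions are 2, 5, 7, 10, 13, 16, 18, 21, 24, 26, 29, so it is a leap year (355 days).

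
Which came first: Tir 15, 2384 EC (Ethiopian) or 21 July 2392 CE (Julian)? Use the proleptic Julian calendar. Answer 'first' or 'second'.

Converting both to JDN: 2594746 vs 2594938; the smaller is the first.

first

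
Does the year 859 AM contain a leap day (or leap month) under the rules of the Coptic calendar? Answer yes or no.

yes

859 mod 4 = 3; in the Coptic calendar a year is leap when year mod 4 = 3, so it is a leap year.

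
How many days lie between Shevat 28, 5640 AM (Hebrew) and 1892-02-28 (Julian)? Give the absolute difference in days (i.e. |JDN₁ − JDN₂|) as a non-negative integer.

First date → JDN 2407756; second date → JDN 2412169.
The interval is |2407756 − 2412169| = 4413 days.

4413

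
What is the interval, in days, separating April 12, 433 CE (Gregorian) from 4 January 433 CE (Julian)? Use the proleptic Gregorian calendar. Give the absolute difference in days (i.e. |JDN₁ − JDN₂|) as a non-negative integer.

JDN of the first date = 1879312.
JDN of the second date = 1879215.
|1879215 − 1879312| = 97.

97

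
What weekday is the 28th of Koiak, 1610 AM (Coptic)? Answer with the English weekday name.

Friday

This is JDN 2412834 (5 January 1894 Gregorian).
2412834 ≡ 4 (mod 7); counting from Monday = 0 gives Friday.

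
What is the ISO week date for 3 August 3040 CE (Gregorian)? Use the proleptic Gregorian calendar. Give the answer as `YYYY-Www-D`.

The weekday is Monday (ISO weekday 1).
That Monday belongs to ISO week 32 of ISO year 3040.

3040-W32-1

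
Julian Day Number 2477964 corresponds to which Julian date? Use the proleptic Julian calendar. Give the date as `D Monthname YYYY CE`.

JDN 2477964 is 1 May 2072 in the Gregorian calendar.
In the Julian calendar that day is 18 April 2072 CE.

18 April 2072 CE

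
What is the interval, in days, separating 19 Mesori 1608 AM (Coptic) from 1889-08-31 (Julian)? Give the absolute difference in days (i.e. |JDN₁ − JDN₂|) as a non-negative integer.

1077

First date → JDN 2412335; second date → JDN 2411258.
The interval is |2412335 − 2411258| = 1077 days.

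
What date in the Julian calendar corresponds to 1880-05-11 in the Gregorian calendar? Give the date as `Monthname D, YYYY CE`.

At this point the Julian calendar is 12 days behind the Gregorian.
11 May 1880 Gregorian − 12 days → 29 April 1880 Julian.

April 29, 1880 CE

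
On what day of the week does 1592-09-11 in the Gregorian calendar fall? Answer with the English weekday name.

Friday

Since JDN mod 7 = 4 (0 = Monday), the day is Friday.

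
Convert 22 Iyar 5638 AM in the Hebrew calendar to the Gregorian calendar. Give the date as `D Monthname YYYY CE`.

25 May 1878 CE

Both dates share Julian Day Number 2407130; in the Gregorian calendar that is 25 May 1878 CE.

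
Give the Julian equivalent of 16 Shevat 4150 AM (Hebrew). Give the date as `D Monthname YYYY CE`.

Julian Day Number of the source date = 1863523.
Converting JDN 1863523 to the Julian calendar gives 18 January 390 CE.

18 January 390 CE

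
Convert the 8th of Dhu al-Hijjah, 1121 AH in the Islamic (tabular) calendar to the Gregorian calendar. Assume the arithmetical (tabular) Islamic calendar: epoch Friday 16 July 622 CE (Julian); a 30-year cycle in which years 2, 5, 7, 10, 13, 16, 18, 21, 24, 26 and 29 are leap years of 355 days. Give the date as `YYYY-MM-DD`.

Both dates share Julian Day Number 2345663; in the Gregorian calendar that is 8 February 1710 CE.

1710-02-08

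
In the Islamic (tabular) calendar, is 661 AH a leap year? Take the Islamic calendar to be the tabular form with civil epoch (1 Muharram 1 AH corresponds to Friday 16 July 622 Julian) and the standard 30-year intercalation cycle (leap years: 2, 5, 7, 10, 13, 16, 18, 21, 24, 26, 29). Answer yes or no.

Year 661 AH is year 1 of its 30-year cycle; leap positions are 2, 5, 7, 10, 13, 16, 18, 21, 24, 26, 29, so it is a common year (354 days).

no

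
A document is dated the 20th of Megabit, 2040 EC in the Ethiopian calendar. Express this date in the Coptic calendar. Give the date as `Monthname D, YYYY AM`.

Paremhat 20, 1764 AM

Julian Day Number of the source date = 2469165.
Converting JDN 2469165 to the Coptic calendar gives 20 Paremhat 1764 AM.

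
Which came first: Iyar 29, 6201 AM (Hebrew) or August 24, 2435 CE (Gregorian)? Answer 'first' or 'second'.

second

First date → JDN 2612757; second date → JDN 2610661.
JDN 2610661 < JDN 2612757, so the second date is earlier.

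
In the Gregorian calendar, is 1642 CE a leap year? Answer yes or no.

no

1642 is not divisible by 4, so it is a common year.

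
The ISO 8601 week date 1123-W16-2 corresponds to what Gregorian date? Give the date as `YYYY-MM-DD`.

ISO week 1 of 1123 is the week containing the first Thursday of 1123.
Week 16, day 2 (Tuesday) lands on 1123-04-17.

1123-04-17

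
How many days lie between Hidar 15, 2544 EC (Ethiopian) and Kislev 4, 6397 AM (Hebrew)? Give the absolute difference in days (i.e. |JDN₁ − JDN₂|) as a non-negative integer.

31041

JDN of the first date = 2653126.
JDN of the second date = 2684167.
|2684167 − 2653126| = 31041.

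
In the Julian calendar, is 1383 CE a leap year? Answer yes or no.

1383 mod 4 = 3, so it is a common year in the Julian calendar.

no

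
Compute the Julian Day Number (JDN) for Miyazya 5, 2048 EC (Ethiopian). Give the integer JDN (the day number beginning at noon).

Equivalently 13 April 2056 (Gregorian).
JDN 2299161 is 15 October 1582 CE (Gregorian); the target day is +172941 days from there, so JDN = 2472102.

2472102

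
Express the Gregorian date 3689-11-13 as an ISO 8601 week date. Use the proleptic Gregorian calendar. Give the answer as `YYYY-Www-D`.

3689-W45-7

The weekday is Sunday (ISO weekday 7).
That Sunday belongs to ISO week 45 of ISO year 3689.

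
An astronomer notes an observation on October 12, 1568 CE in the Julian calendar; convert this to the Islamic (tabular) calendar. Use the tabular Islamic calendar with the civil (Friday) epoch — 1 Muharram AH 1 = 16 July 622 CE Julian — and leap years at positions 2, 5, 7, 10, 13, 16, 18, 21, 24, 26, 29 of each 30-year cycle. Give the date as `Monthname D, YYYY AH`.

Rabi' al-Thani 20, 976 AH

Julian Day Number of the source date = 2294055.
Converting JDN 2294055 to the tabular Islamic calendar gives 20 Rabi' al-Thani 976 AH.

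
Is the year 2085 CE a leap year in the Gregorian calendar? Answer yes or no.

no

2085 is not divisible by 4, so it is a common year.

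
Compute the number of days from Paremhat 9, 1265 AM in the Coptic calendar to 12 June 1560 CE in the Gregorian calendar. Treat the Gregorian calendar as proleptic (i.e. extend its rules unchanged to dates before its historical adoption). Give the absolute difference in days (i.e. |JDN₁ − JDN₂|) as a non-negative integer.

4107

First date → JDN 2286894; second date → JDN 2291001.
The interval is |2286894 − 2291001| = 4107 days.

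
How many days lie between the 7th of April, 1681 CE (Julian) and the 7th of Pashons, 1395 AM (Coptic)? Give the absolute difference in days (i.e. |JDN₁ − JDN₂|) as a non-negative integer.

706

First date → JDN 2335140; second date → JDN 2334434.
The interval is |2335140 − 2334434| = 706 days.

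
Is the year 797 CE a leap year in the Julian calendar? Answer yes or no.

no

797 mod 4 = 1, so it is a common year in the Julian calendar.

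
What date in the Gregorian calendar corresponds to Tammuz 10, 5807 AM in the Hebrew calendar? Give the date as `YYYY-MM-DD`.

Julian Day Number of the source date = 2468896.
Converting JDN 2468896 to the Gregorian calendar gives 4 July 2047 CE.

2047-07-04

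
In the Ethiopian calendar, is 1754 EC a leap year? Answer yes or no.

1754 mod 4 = 2; in the Ethiopian calendar a year is leap when year mod 4 = 3, so it is a common year.

no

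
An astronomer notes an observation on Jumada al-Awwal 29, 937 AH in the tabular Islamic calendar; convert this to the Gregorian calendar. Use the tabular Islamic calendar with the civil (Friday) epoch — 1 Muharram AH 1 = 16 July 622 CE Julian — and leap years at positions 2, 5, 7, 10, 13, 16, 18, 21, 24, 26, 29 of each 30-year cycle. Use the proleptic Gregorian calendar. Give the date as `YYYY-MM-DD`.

1531-01-28

Both dates share Julian Day Number 2280273; in the Gregorian calendar that is 28 January 1531 CE.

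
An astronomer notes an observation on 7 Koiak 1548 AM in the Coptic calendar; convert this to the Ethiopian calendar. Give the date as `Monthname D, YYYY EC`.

Julian Day Number of the source date = 2390168.
Converting JDN 2390168 to the Ethiopian calendar gives 7 Tahsas 1824 EC.

Tahsas 7, 1824 EC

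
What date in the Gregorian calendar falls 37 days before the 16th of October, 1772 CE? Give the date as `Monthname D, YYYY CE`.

September 9, 1772 CE

JDN of the 16th of October, 1772 CE = 2368559.
2368559 − 37 = 2368522.
JDN 2368522 in the Gregorian calendar is September 9, 1772 CE.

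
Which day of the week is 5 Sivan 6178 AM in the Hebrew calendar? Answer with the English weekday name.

Saturday

This is JDN 2604376 (9 June 2418 Gregorian).
2604376 ≡ 5 (mod 7); counting from Monday = 0 gives Saturday.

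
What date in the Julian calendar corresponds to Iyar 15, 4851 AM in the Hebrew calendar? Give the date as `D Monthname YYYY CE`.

Julian Day Number of the source date = 2119671.
Converting JDN 2119671 to the Julian calendar gives 6 May 1091 CE.

6 May 1091 CE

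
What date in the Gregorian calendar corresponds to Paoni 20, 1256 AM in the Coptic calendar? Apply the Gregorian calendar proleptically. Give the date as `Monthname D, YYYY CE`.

Both dates share Julian Day Number 2283708; in the Gregorian calendar that is 24 June 1540 CE.

June 24, 1540 CE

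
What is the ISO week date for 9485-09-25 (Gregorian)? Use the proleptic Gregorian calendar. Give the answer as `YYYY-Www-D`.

The weekday is Friday (ISO weekday 5).
That Friday belongs to ISO week 39 of ISO year 9485.

9485-W39-5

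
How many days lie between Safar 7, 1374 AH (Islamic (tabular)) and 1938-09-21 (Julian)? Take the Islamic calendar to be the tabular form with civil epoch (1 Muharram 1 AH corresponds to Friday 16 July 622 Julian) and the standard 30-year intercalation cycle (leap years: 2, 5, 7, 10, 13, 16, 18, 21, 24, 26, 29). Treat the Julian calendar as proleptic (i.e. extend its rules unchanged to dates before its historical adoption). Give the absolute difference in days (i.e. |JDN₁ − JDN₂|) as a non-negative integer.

First date → JDN 2435021; second date → JDN 2429176.
The interval is |2435021 − 2429176| = 5845 days.

5845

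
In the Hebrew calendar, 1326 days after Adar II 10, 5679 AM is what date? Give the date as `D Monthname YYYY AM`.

6 Cheshvan 5683 AM

JDN of Adar II 10, 5679 AM = 2422030.
2422030 + 1326 = 2423356.
JDN 2423356 in the Hebrew calendar is 6 Cheshvan 5683 AM.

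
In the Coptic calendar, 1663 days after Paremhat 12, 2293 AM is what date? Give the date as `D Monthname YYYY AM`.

Counting 1663 days forward from JDN 2662374 reaches JDN 2664037, which is 29 Thout 2298 AM.

29 Thout 2298 AM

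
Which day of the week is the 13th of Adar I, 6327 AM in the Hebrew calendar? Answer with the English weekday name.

Monday

In the Gregorian calendar this is 23 February 2567 (JDN 2658691).
Since JDN mod 7 = 0 (0 = Monday), the day is Monday.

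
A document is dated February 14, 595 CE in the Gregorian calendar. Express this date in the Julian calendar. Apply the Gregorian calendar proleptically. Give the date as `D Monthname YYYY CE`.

12 February 595 CE

The Julian–Gregorian offset here is 2 days (Julian trailing).
14 February 595 Gregorian − 2 days → 12 February 595 Julian.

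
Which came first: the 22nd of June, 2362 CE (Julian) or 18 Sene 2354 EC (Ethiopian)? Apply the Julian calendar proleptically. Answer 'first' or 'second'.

second

Converting both to JDN: 2583951 vs 2583941; the smaller is the second.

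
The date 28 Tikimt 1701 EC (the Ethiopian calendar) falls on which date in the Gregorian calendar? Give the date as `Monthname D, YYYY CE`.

Both dates share Julian Day Number 2345203; in the Gregorian calendar that is 5 November 1708 CE.

November 5, 1708 CE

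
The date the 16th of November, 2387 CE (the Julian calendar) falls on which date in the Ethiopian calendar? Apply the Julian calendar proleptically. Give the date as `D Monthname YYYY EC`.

19 Hidar 2380 EC

Julian Day Number of the source date = 2593229.
Converting JDN 2593229 to the Ethiopian calendar gives 19 Hidar 2380 EC.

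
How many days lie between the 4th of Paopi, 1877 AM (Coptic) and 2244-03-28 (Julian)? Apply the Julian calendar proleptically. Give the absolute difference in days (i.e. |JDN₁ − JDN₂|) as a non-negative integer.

30494

First date → JDN 2510272; second date → JDN 2540766.
The interval is |2510272 − 2540766| = 30494 days.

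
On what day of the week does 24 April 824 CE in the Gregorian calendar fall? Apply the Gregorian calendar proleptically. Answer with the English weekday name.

Wednesday

JDN 2022134 mod 7 = 2, and JDN 0 was a Monday, so this is a Wednesday.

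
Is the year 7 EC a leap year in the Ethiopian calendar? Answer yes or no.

yes

7 mod 4 = 3; in the Ethiopian calendar a year is leap when year mod 4 = 3, so it is a leap year.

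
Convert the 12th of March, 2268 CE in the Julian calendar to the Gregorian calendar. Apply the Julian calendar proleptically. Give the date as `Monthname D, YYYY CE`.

March 27, 2268 CE

For dates in this range the Gregorian date is 15 days ahead of the Julian.
12 March 2268 Julian + 15 days → 27 March 2268 Gregorian.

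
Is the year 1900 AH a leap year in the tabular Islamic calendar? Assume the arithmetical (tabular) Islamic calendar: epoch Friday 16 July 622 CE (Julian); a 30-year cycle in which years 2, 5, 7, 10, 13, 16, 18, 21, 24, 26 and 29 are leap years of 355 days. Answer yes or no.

Year 1900 AH is year 10 of its 30-year cycle; leap positions are 2, 5, 7, 10, 13, 16, 18, 21, 24, 26, 29, so it is a leap year (355 days).

yes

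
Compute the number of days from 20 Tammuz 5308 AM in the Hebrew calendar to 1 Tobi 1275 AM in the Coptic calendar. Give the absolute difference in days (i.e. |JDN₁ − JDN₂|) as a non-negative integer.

JDN of the first date = 2286642.
JDN of the second date = 2290478.
|2290478 − 2286642| = 3836.

3836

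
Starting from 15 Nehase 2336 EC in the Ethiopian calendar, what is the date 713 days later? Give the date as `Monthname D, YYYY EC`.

Counting 713 days forward from JDN 2577424 reaches JDN 2578137, which is Hamle 28, 2338 EC.

Hamle 28, 2338 EC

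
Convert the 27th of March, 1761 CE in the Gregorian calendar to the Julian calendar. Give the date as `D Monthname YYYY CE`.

At this point the Julian calendar is 11 days behind the Gregorian.
27 March 1761 Gregorian − 11 days → 16 March 1761 Julian.

16 March 1761 CE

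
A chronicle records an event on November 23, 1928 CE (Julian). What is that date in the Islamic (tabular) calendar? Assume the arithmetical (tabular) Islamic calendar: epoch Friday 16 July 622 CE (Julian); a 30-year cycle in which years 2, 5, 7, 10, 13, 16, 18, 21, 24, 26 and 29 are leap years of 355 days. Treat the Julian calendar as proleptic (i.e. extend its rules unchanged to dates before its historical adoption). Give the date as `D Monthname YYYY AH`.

22 Jumada al-Thani 1347 AH

The source date corresponds to 6 December 1928 in the Gregorian calendar (JDN 2425587).
That day falls on 22 Jumada al-Thani 1347 AH in the tabular Islamic calendar.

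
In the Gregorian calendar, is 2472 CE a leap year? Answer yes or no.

yes

2472 is divisible by 4 and not by 100, so it is a leap year.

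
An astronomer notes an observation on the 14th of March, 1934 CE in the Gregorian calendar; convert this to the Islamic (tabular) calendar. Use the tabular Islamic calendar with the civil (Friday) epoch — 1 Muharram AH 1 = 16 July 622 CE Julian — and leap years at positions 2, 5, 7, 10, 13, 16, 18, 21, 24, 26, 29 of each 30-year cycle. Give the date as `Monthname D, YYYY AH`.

Dhu al-Qa'dah 28, 1352 AH

Julian Day Number of the source date = 2427511.
Converting JDN 2427511 to the tabular Islamic calendar gives 28 Dhu al-Qa'dah 1352 AH.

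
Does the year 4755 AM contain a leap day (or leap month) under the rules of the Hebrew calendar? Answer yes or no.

no

Hebrew year 4755 is year 5 of its 19-year Metonic cycle; leap years are at positions 3, 6, 8, 11, 14, 17, 19, so it is a common year (12 months).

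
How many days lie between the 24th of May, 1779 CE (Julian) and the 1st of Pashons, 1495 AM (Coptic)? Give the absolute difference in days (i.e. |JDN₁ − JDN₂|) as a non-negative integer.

JDN of the first date = 2370981.
JDN of the second date = 2370953.
|2370953 − 2370981| = 28.

28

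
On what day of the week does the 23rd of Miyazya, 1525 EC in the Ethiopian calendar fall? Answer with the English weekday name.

Friday

Equivalently 28 April 1533 Gregorian, JDN 2281094.
2281094 ≡ 4 (mod 7); counting from Monday = 0 gives Friday.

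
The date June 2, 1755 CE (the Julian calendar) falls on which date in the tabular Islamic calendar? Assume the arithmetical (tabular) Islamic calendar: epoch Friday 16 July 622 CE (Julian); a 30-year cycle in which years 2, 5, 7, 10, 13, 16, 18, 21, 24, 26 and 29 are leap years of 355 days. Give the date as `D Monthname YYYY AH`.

3 Ramadan 1168 AH

Julian Day Number of the source date = 2362224.
Converting JDN 2362224 to the tabular Islamic calendar gives 3 Ramadan 1168 AH.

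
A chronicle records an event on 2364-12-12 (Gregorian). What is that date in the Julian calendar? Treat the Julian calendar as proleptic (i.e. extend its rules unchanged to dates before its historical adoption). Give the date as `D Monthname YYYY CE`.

For dates in this range the Gregorian date is 16 days ahead of the Julian.
12 December 2364 Gregorian − 16 days → 26 November 2364 Julian.

26 November 2364 CE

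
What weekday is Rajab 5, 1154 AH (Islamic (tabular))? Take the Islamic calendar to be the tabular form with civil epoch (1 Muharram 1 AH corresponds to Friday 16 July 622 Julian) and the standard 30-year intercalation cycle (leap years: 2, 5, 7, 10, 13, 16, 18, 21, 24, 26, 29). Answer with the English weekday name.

Saturday

This is JDN 2357206 (16 September 1741 Gregorian).
2357206 ≡ 5 (mod 7); counting from Monday = 0 gives Saturday.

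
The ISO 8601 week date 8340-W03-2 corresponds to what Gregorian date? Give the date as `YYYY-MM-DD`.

ISO week 1 of 8340 is the week containing the first Thursday of 8340.
Week 3, day 2 (Tuesday) lands on 8340-01-16.

8340-01-16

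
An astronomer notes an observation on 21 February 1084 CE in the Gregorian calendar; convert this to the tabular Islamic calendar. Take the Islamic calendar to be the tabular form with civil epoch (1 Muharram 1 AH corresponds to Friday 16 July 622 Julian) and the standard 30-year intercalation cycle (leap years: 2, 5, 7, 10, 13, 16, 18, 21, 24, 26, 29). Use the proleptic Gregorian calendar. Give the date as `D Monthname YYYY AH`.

5 Shawwal 476 AH

Both dates share Julian Day Number 2117034; in the tabular Islamic calendar that is 5 Shawwal 476 AH.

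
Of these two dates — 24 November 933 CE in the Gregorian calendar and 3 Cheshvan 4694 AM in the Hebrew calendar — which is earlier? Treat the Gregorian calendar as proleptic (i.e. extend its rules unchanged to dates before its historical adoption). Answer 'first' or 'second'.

The two dates have Julian Day Numbers 2062159 and 2062134 respectively.
Since 2062134 < 2062159, the second date comes first.

second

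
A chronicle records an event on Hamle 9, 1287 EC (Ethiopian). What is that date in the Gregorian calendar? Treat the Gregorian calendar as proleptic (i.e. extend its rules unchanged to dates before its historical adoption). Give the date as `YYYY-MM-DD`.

Julian Day Number of the source date = 2194240.
Converting JDN 2194240 to the Gregorian calendar gives 10 July 1295 CE.

1295-07-10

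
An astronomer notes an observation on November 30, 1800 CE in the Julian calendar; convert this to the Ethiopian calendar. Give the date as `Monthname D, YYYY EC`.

The source date corresponds to 12 December 1800 in the Gregorian calendar (JDN 2378842).
That day falls on 4 Tahsas 1793 EC in the Ethiopian calendar.

Tahsas 4, 1793 EC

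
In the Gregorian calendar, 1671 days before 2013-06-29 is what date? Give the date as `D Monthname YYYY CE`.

1 December 2008 CE

The starting date is JDN 2456473; 2456473 − 1671 = 2454802.
JDN 2454802 corresponds to 1 December 2008 CE.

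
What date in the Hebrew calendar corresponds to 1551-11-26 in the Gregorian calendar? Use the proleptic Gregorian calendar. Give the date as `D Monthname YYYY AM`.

18 Kislev 5312 AM

Julian Day Number of the source date = 2287880.
Converting JDN 2287880 to the Hebrew calendar gives 18 Kislev 5312 AM.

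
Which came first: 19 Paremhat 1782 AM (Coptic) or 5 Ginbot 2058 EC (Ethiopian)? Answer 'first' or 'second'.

first

The two dates have Julian Day Numbers 2475738 and 2475784 respectively.
Since 2475738 < 2475784, the first date comes first.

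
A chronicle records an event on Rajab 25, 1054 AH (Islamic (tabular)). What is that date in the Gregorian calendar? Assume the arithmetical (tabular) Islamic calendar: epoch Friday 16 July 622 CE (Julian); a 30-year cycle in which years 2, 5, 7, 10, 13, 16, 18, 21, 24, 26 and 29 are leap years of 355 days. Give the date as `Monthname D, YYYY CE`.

September 27, 1644 CE

Julian Day Number of the source date = 2321789.
Converting JDN 2321789 to the Gregorian calendar gives 27 September 1644 CE.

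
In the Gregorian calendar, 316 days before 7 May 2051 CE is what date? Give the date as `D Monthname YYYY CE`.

Counting 316 days back from JDN 2470299 reaches JDN 2469983, which is 25 June 2050 CE.

25 June 2050 CE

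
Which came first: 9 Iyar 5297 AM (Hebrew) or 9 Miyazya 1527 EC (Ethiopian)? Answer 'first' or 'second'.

second

First date → JDN 2282557; second date → JDN 2281810.
JDN 2281810 < JDN 2282557, so the second date is earlier.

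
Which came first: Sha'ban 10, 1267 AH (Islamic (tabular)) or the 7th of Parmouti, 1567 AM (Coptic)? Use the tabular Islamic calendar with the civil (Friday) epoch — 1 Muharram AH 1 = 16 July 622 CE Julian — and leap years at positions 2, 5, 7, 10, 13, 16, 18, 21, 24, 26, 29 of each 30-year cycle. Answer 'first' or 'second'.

second

Converting both to JDN: 2397284 vs 2397227; the smaller is the second.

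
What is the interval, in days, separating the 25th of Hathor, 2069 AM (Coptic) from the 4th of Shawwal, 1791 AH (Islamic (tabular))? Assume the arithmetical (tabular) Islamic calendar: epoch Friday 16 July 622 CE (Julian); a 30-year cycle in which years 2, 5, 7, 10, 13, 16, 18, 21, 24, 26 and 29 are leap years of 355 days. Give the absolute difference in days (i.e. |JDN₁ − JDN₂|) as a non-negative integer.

First date → JDN 2580451; second date → JDN 2583025.
The interval is |2580451 − 2583025| = 2574 days.

2574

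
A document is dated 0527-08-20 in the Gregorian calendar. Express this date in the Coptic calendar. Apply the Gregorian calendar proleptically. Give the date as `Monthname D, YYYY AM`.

Both dates share Julian Day Number 1913774; in the Coptic calendar that is 25 Mesori 243 AM.

Mesori 25, 243 AM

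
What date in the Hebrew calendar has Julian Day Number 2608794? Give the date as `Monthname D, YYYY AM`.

Tammuz 22, 6190 AM

JDN 2608794 is 14 July 2430 in the Gregorian calendar.
In the Hebrew calendar that day is Tammuz 22, 6190 AM.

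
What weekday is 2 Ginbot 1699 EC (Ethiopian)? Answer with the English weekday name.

Sunday

This is JDN 2344656 (8 May 1707 Gregorian).
2344656 ≡ 6 (mod 7); counting from Monday = 0 gives Sunday.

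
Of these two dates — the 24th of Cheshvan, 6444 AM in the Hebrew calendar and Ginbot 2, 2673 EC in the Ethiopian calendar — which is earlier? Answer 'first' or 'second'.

Converting both to JDN: 2701314 vs 2700410; the smaller is the second.

second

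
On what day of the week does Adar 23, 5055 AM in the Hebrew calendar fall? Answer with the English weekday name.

Equivalently 19 March 1295 Gregorian, JDN 2194127.
2194127 ≡ 5 (mod 7); counting from Monday = 0 gives Saturday.

Saturday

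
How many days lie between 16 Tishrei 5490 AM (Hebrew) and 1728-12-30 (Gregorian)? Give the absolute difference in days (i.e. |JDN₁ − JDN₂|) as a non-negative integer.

First date → JDN 2352846; second date → JDN 2352563.
The interval is |2352846 − 2352563| = 283 days.

283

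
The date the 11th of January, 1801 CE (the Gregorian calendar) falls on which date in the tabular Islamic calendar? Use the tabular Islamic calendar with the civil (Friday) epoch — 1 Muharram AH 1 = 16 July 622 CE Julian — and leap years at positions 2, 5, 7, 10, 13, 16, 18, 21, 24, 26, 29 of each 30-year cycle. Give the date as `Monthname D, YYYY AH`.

Sha'ban 25, 1215 AH

Julian Day Number of the source date = 2378872.
Converting JDN 2378872 to the tabular Islamic calendar gives 25 Sha'ban 1215 AH.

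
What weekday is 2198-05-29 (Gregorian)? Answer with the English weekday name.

Tuesday

JDN 2524012 mod 7 = 1, and JDN 0 was a Monday, so this is a Tuesday.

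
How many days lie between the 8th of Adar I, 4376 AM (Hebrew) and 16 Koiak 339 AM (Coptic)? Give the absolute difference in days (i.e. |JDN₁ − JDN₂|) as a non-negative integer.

JDN of the first date = 1946084.
JDN of the second date = 1948589.
|1948589 − 1946084| = 2505.

2505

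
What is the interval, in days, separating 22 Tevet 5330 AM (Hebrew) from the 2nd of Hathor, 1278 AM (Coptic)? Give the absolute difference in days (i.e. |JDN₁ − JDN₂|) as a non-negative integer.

2984

JDN of the first date = 2294499.
JDN of the second date = 2291515.
|2291515 − 2294499| = 2984.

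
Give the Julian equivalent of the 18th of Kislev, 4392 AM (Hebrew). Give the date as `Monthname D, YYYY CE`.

The source date corresponds to 21 November 631 in the proleptic Gregorian calendar (JDN 1951852).
That day falls on 18 November 631 CE in the Julian calendar.

November 18, 631 CE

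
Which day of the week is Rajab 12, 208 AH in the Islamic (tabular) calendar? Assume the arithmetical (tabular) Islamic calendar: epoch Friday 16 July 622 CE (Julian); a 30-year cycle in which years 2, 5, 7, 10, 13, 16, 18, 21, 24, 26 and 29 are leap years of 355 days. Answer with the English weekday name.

This is JDN 2021982 (24 November 823 Gregorian).
JDN 2021982 mod 7 = 4, and JDN 0 was a Monday, so this is a Friday.

Friday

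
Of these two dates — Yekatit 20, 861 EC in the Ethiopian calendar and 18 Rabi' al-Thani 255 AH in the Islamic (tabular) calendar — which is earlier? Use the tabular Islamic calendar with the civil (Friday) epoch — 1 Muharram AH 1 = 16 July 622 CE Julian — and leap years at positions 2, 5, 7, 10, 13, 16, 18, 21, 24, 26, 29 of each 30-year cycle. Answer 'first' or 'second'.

First date → JDN 2038505; second date → JDN 2038555.
JDN 2038505 < JDN 2038555, so the first date is earlier.

first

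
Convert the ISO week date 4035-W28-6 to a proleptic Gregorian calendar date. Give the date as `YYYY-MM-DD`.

4035-07-14

ISO week 1 of 4035 is the week containing the first Thursday of 4035.
Week 28, day 6 (Saturday) lands on 4035-07-14.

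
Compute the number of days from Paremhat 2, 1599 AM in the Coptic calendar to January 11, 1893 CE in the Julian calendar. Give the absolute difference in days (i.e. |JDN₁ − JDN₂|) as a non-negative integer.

First date → JDN 2408880; second date → JDN 2412487.
The interval is |2408880 − 2412487| = 3607 days.

3607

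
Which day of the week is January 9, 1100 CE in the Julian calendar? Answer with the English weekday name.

Monday

This is JDN 2122841 (15 January 1100 Gregorian).
Since JDN mod 7 = 0 (0 = Monday), the day is Monday.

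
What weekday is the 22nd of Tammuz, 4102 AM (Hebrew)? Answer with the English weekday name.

This is JDN 1846167 (14 July 342 Gregorian).
1846167 ≡ 1 (mod 7); counting from Monday = 0 gives Tuesday.

Tuesday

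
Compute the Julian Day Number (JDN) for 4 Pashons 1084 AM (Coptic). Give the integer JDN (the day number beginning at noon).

2220839

Equivalently 7 May 1368 (proleptic Gregorian).
JDN 2400001 is 17 November 1858 CE (Gregorian), MJD 0; the target day is −179162 days from there, so JDN = 2220839.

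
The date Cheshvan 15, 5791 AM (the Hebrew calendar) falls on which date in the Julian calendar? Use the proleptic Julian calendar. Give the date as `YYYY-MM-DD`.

2030-10-29

Julian Day Number of the source date = 2462817.
Converting JDN 2462817 to the Julian calendar gives 29 October 2030 CE.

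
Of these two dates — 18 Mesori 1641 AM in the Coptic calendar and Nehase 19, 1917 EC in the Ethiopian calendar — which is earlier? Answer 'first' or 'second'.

first

The two dates have Julian Day Numbers 2424387 and 2424388 respectively.
Since 2424387 < 2424388, the first date comes first.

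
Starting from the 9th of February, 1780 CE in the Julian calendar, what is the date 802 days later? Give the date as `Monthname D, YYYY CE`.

The starting date is JDN 2371242; 2371242 + 802 = 2372044.
JDN 2372044 corresponds to April 21, 1782 CE.

April 21, 1782 CE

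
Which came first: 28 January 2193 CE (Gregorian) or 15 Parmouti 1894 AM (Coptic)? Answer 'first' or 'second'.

The two dates have Julian Day Numbers 2522065 and 2516672 respectively.
Since 2516672 < 2522065, the second date comes first.

second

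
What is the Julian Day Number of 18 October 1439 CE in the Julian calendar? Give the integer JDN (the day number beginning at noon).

2246943

In the proleptic Gregorian calendar the same day is 27 October 1439.
JDN 2451545 is 1 January 2000 CE (Gregorian); the target day is −204602 days from there, so JDN = 2246943.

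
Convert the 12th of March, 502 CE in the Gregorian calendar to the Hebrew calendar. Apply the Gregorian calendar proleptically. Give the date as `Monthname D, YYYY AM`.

Both dates share Julian Day Number 1904482; in the Hebrew calendar that is 14 Adar II 4262 AM.

Adar II 14, 4262 AM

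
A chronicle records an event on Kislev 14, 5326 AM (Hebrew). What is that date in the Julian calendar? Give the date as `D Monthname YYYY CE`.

7 November 1565 CE

Both dates share Julian Day Number 2292985; in the Julian calendar that is 7 November 1565 CE.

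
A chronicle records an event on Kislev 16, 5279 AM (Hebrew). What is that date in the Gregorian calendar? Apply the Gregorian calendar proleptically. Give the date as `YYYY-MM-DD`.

1518-11-30

Both dates share Julian Day Number 2275831; in the Gregorian calendar that is 30 November 1518 CE.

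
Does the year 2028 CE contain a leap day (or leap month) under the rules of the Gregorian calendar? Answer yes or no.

yes

2028 is divisible by 4 and not by 100, so it is a leap year.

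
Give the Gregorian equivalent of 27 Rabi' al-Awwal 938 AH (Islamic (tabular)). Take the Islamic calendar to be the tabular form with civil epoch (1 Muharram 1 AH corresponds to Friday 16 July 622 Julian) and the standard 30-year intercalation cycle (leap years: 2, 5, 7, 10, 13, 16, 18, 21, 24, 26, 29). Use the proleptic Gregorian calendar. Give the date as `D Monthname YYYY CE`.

18 November 1531 CE

Julian Day Number of the source date = 2280567.
Converting JDN 2280567 to the Gregorian calendar gives 18 November 1531 CE.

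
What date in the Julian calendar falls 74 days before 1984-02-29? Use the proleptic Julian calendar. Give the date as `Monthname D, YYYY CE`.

December 17, 1983 CE

The starting date is JDN 2445773; 2445773 − 74 = 2445699.
JDN 2445699 corresponds to December 17, 1983 CE.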